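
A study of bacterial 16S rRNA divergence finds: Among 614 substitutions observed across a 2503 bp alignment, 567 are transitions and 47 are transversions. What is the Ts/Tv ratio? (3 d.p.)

R = 567/47 = 12.063829… ≈ 12.064 (to 3 d.p.).

12.064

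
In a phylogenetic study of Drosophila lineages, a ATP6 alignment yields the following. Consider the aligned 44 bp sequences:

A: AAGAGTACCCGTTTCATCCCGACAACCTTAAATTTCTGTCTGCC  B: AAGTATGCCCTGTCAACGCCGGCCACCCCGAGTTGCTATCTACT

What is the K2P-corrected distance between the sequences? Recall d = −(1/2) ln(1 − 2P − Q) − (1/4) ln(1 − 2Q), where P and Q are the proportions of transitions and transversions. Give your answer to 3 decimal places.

0.705

Of 44 sites, 12 differences are transitions and 7 are transversions, so P = 12/44 ≈ 0.272727 and Q = 7/44 ≈ 0.159091.
Under the Kimura two-parameter model, d = −½ ln(1 − 2P − Q) − ¼ ln(1 − 2Q).
1 − 2P − Q = 0.295455, giving −½ ln(0.295455) = 0.609619.
1 − 2Q = 0.681818, giving −¼ ln(0.681818) = 0.095748.
d = 0.609619 + 0.095748 = 0.705367.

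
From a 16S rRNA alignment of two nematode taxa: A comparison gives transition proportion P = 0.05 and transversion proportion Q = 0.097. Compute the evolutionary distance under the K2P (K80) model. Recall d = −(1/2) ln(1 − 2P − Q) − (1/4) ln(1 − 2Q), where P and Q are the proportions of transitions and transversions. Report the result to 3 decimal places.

Under the Kimura two-parameter model, d = −½ ln(1 − 2P − Q) − ¼ ln(1 − 2Q).
1 − 2P − Q = 0.803, giving −½ ln(0.803) = 0.109700.
1 − 2Q = 0.806, giving −¼ ln(0.806) = 0.053918.
d = 0.109700 + 0.053918 = 0.163618.

0.164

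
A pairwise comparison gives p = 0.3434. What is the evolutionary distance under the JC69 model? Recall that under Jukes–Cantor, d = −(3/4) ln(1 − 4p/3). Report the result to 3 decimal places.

0.459

d = −(3/4) ln(1 − 4p/3) = −0.75 ln(1 − 0.457867) = −0.75 ln(0.542133)
  = −0.75 × (-0.612244) = 0.459183 substitutions/site.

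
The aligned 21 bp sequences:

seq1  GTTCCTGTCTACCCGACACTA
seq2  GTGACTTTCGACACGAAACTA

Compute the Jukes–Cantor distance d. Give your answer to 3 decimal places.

0.360

The sequences differ at 6 of 21 sites (3, 4, 7, 10, 13, 17), so p = 6/21 ≈ 0.285714.
d = −(3/4) ln(1 − 4p/3) = −0.75 ln(1 − 0.380952) = −0.75 ln(0.619048)
  = −0.75 × (-0.479572) = 0.359679 substitutions/site.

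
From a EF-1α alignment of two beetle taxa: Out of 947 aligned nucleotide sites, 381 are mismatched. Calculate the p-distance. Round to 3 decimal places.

p = 381/947 = 0.402323… ≈ 0.402 (to 3 d.p.).

0.402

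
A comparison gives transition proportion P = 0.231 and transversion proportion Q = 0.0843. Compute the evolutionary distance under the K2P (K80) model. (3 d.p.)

0.441

Under the Kimura two-parameter model, d = −½ ln(1 − 2P − Q) − ¼ ln(1 − 2Q).
1 − 2P − Q = 0.4537, giving −½ ln(0.4537) = 0.395160.
1 − 2Q = 0.8314, giving −¼ ln(0.8314) = 0.046161.
d = 0.395160 + 0.046161 = 0.441321.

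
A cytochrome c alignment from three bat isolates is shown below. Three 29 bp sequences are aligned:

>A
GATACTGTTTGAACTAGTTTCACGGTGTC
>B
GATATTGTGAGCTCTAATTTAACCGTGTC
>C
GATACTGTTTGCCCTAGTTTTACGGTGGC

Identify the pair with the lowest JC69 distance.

A and C

A–B: 8/29 differ, p = 0.276, d = 0.344.
A–C: 4/29 differ, p = 0.138, d = 0.152.
B–C: 8/29 differ, p = 0.276, d = 0.344.
The smallest distance is between A and C.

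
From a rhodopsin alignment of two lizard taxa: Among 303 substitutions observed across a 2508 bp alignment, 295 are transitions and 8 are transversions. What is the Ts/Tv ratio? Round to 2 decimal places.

36.88

R = 295/8 = 36.875 ≈ 36.88 (to 2 d.p.).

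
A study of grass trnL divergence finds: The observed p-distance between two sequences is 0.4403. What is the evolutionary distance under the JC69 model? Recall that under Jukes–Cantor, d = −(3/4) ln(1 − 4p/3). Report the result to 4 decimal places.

d = −(3/4) ln(1 − 4p/3) = −0.75 ln(1 − 0.587067) = −0.75 ln(0.412933)
  = −0.75 × (-0.884470) = 0.663353 substitutions/site.

0.6634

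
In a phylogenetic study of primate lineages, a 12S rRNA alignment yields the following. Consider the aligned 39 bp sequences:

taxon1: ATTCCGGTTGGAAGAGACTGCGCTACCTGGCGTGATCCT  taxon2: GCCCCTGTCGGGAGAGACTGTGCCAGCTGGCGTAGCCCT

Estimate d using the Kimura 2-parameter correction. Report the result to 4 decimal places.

Of 39 sites, 10 differences are transitions and 2 are transversions, so P = 10/39 ≈ 0.25641 and Q = 2/39 ≈ 0.051282.
Under the Kimura two-parameter model, d = −½ ln(1 − 2P − Q) − ¼ ln(1 − 2Q).
1 − 2P − Q = 0.435898, giving −½ ln(0.435898) = 0.415174.
1 − 2Q = 0.897436, giving −¼ ln(0.897436) = 0.027053.
d = 0.415174 + 0.027053 = 0.442227.

0.4422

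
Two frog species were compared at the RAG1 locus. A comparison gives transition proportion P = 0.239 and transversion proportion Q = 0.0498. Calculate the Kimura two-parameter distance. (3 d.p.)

Under the Kimura two-parameter model, d = −½ ln(1 − 2P − Q) − ¼ ln(1 − 2Q).
1 − 2P − Q = 0.4722, giving −½ ln(0.4722) = 0.375176.
1 − 2Q = 0.9004, giving −¼ ln(0.9004) = 0.026229.
d = 0.375176 + 0.026229 = 0.401405.

0.401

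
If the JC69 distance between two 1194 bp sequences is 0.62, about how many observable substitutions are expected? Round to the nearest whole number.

504

Invert JC69: p = (3/4)(1 − e^(−4d/3)) = 0.75 × (1 − e^(-0.826667)) = 0.75 × (1 − 0.437505) = 0.421871.
Expected differing sites = pL ≈ 0.421871 × 1194 = 503.713974 ≈ 504.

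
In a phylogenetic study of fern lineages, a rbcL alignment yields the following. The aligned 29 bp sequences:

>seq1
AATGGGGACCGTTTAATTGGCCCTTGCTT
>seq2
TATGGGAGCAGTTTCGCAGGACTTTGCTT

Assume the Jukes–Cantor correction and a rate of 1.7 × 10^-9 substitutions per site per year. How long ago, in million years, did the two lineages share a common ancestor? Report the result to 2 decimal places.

The sequences differ at 10 of 29 sites (1, 7, 8, 10, 15, 16, 17, 18, 21, 23), so p = 10/29 ≈ 0.344828.
d = −(3/4) ln(1 − 4p/3) = −0.75 ln(1 − 0.459771) = −0.75 ln(0.540229)
  = −0.75 × (-0.615762) = 0.461822 substitutions/site.
Under a molecular clock d = 2μt, so t = d/(2μ) = 0.461822 / (2 × 1.7 × 10^-9) = 135.83 million years.

135.83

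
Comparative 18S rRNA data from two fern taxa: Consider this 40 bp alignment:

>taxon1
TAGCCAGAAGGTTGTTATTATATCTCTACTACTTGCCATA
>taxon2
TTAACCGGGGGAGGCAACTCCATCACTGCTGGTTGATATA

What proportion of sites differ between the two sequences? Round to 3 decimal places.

0.475

The sequences differ at 19 of 40 positions.
p = 19/40 = 0.475.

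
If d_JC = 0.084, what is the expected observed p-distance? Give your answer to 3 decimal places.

p = (3/4)(1 − e^(−4d/3)) = 0.75 × (1 − e^(-0.112)) = 0.75 × (1 − 0.894044) = 0.079467.

0.079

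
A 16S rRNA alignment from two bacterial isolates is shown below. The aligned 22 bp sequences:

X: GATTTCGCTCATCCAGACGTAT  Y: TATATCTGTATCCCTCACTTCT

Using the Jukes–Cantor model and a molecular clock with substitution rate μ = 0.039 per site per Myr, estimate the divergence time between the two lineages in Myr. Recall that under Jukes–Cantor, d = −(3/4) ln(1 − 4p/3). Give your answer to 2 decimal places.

The sequences differ at 11 of 22 sites, so p = 11/22 = 0.5.
d = −(3/4) ln(1 − 4p/3) = −0.75 ln(1 − 0.666667) = −0.75 ln(0.333333)
  = −0.75 × (-1.098613) = 0.823960 substitutions/site.
Under a molecular clock d = 2μt, so t = d/(2μ) = 0.823960 / (2 × 0.039) = 10.56 Myr.

10.56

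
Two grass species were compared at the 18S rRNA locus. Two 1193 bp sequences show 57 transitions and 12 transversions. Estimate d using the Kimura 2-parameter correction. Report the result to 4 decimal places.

0.0609

P = 57/1193 ≈ 0.047779 and Q = 12/1193 ≈ 0.010059.
Under the Kimura two-parameter model, d = −½ ln(1 − 2P − Q) − ¼ ln(1 − 2Q).
1 − 2P − Q = 0.894383, giving −½ ln(0.894383) = 0.055811.
1 − 2Q = 0.979882, giving −¼ ln(0.979882) = 0.005081.
d = 0.055811 + 0.005081 = 0.060892.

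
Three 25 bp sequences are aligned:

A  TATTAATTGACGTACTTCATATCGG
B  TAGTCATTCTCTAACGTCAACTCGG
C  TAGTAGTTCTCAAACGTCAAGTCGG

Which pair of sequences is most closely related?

B and C

A–B: 9/25 differ, p = 0.360, d = 0.490.
A–C: 9/25 differ, p = 0.360, d = 0.490.
B–C: 4/25 differ, p = 0.160, d = 0.180.
The smallest distance is between B and C.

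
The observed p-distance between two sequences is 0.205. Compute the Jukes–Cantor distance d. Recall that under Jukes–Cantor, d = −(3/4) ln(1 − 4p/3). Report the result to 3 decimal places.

0.239

d = −(3/4) ln(1 − 4p/3) = −0.75 ln(1 − 0.273333) = −0.75 ln(0.726667)
  = −0.75 × (-0.319287) = 0.239465 substitutions/site.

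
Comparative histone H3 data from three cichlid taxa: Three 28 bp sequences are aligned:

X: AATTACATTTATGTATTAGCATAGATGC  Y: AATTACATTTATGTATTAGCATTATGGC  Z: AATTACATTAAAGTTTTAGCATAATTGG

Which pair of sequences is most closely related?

X and Y

X–Y: 4/28 differ, p = 0.143, d = 0.158.
X–Z: 6/28 differ, p = 0.214, d = 0.252.
Y–Z: 6/28 differ, p = 0.214, d = 0.252.
The smallest distance is between X and Y.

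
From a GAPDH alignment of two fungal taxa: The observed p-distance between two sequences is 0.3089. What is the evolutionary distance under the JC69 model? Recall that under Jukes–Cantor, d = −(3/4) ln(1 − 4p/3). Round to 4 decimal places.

0.3981

d = −(3/4) ln(1 − 4p/3) = −0.75 ln(1 − 0.411867) = −0.75 ln(0.588133)
  = −0.75 × (-0.530802) = 0.398102 substitutions/site.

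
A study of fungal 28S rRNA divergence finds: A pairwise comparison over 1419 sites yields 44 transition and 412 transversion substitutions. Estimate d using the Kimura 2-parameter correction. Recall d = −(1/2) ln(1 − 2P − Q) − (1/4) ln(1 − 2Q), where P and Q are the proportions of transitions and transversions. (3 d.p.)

P = 44/1419 ≈ 0.031008 and Q = 412/1419 ≈ 0.290345.
Under the Kimura two-parameter model, d = −½ ln(1 − 2P − Q) − ¼ ln(1 − 2Q).
1 − 2P − Q = 0.647639, giving −½ ln(0.647639) = 0.217211.
1 − 2Q = 0.41931, giving −¼ ln(0.41931) = 0.217286.
d = 0.217211 + 0.217286 = 0.434497.

0.434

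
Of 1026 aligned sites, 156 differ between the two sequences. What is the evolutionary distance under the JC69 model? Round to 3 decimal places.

0.170

p = 156/1026 ≈ 0.152047.
d = −(3/4) ln(1 − 4p/3) = −0.75 ln(1 − 0.202729) = −0.75 ln(0.797271)
  = −0.75 × (-0.226561) = 0.169921 substitutions/site.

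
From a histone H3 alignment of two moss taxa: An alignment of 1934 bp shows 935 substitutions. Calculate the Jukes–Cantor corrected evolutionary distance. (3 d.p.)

p = 935/1934 ≈ 0.483454.
d = −(3/4) ln(1 − 4p/3) = −0.75 ln(1 − 0.644605) = −0.75 ln(0.355395)
  = −0.75 × (-1.034525) = 0.775894 substitutions/site.

0.776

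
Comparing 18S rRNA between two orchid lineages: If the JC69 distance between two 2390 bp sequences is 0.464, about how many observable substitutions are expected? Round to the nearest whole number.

827

Invert JC69: p = (3/4)(1 − e^(−4d/3)) = 0.75 × (1 − e^(-0.618667)) = 0.75 × (1 − 0.538662) = 0.346004.
Expected differing sites = pL ≈ 0.346004 × 2390 = 826.94956 ≈ 827.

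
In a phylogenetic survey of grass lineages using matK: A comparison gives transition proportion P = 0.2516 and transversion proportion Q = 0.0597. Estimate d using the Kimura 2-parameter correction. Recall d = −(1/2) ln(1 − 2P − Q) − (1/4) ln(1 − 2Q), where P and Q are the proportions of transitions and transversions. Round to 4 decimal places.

0.4456

Under the Kimura two-parameter model, d = −½ ln(1 − 2P − Q) − ¼ ln(1 − 2Q).
1 − 2P − Q = 0.4371, giving −½ ln(0.4371) = 0.413797.
1 − 2Q = 0.8806, giving −¼ ln(0.8806) = 0.031788.
d = 0.413797 + 0.031788 = 0.445585.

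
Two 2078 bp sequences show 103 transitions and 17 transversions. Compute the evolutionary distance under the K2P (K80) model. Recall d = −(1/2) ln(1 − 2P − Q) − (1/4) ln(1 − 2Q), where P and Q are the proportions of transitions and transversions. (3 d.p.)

0.061

P = 103/2078 ≈ 0.049567 and Q = 17/2078 ≈ 0.008181.
Under the Kimura two-parameter model, d = −½ ln(1 − 2P − Q) − ¼ ln(1 − 2Q).
1 − 2P − Q = 0.892685, giving −½ ln(0.892685) = 0.056761.
1 − 2Q = 0.983638, giving −¼ ln(0.983638) = 0.004124.
d = 0.056761 + 0.004124 = 0.060885.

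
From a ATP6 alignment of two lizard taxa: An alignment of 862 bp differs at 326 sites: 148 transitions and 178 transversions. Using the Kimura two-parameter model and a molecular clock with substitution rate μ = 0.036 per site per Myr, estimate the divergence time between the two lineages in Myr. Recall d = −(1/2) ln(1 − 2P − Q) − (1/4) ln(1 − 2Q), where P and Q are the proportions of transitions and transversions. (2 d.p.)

7.39

P = 148/862 ≈ 0.171694 and Q = 178/862 ≈ 0.206497.
Under the Kimura two-parameter model, d = −½ ln(1 − 2P − Q) − ¼ ln(1 − 2Q).
1 − 2P − Q = 0.450115, giving −½ ln(0.450115) = 0.399126.
1 − 2Q = 0.587006, giving −¼ ln(0.587006) = 0.133180.
d = 0.399126 + 0.133180 = 0.532306.
Under a molecular clock d = 2μt, so t = d/(2μ) = 0.532306 / (2 × 0.036) = 7.39 Myr.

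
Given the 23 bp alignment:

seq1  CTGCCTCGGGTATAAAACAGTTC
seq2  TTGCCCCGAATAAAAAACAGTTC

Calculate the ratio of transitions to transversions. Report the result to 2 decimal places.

Transitions are A↔G and C↔T; transversions are all other mismatches.
Transitions: 4. Transversions: 1.
R = 4/1 = 4.00.

4.00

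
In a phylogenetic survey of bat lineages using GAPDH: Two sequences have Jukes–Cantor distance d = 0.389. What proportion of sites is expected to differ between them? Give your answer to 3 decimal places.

p = (3/4)(1 − e^(−4d/3)) = 0.75 × (1 − e^(-0.518667)) = 0.75 × (1 − 0.595314) = 0.303515.

0.304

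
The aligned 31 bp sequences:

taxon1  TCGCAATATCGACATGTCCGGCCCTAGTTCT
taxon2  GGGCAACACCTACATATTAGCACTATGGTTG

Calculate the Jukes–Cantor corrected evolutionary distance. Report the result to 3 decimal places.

The sequences differ at 16 of 31 sites, so p = 16/31 ≈ 0.516129.
d = −(3/4) ln(1 − 4p/3) = −0.75 ln(1 − 0.688172) = −0.75 ln(0.311828)
  = −0.75 × (-1.165304) = 0.873978 substitutions/site.

0.874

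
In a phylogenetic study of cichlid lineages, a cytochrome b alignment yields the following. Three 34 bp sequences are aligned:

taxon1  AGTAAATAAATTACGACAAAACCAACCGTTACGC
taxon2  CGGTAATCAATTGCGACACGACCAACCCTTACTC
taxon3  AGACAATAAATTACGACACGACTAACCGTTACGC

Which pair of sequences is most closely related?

taxon1 and taxon3

taxon1–taxon2: 9/34 differ, p = 0.265, d = 0.326.
taxon1–taxon3: 5/34 differ, p = 0.147, d = 0.164.
taxon2–taxon3: 8/34 differ, p = 0.235, d = 0.282.
The smallest distance is between taxon1 and taxon3.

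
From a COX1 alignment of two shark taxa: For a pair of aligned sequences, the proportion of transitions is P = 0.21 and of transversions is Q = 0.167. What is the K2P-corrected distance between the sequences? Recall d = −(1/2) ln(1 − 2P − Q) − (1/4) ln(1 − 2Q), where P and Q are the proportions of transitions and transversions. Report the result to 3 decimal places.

0.544

Under the Kimura two-parameter model, d = −½ ln(1 − 2P − Q) − ¼ ln(1 − 2Q).
1 − 2P − Q = 0.413, giving −½ ln(0.413) = 0.442154.
1 − 2Q = 0.666, giving −¼ ln(0.666) = 0.101616.
d = 0.442154 + 0.101616 = 0.543770.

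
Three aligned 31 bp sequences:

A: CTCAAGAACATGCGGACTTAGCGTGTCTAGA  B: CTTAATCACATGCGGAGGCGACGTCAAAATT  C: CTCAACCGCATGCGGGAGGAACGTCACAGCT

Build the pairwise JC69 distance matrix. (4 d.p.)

A–B: 14/31 sites differ → p ≈ 0.451613, d = −0.75 ln(1 − 0.602151) = 0.691262 ≈ 0.6913.
A–C: 14/31 sites differ → p ≈ 0.451613, d = −0.75 ln(1 − 0.602151) = 0.691262 ≈ 0.6913.
B–C: 10/31 sites differ → p ≈ 0.322581, d = −0.75 ln(1 − 0.430108) = 0.421731 ≈ 0.4217.

d(A,B) = 0.6913, d(A,C) = 0.6913, d(B,C) = 0.4217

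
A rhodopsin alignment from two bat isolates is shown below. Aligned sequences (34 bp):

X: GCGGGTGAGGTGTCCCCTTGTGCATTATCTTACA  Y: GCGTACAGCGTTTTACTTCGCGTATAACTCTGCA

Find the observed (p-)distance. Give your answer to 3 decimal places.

The sequences differ at 18 of 34 positions.
p = 18/34 = 0.529411… ≈ 0.529 (to 3 d.p.).

0.529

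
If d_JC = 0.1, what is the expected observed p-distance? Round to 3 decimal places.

0.094

p = (3/4)(1 − e^(−4d/3)) = 0.75 × (1 − e^(-0.133333)) = 0.75 × (1 − 0.875174) = 0.093620.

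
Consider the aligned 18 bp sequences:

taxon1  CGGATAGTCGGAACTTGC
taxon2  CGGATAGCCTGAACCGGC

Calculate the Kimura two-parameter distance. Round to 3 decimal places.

0.266

Of 18 sites, 2 differences are transitions and 2 are transversions, so P = 2/18 ≈ 0.111111 and Q = 2/18 ≈ 0.111111.
Under the Kimura two-parameter model, d = −½ ln(1 − 2P − Q) − ¼ ln(1 − 2Q).
1 − 2P − Q = 0.666667, giving −½ ln(0.666667) = 0.202732.
1 − 2Q = 0.777778, giving −¼ ln(0.777778) = 0.062829.
d = 0.202732 + 0.062829 = 0.265561.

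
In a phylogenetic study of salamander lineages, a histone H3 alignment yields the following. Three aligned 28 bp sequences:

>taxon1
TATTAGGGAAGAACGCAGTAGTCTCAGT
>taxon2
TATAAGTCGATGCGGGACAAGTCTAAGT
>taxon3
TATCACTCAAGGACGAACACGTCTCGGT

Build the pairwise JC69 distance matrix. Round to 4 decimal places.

taxon1–taxon2: 12/28 sites differ → p ≈ 0.428571, d = −0.75 ln(1 − 0.571428) = 0.635472 ≈ 0.6355.
taxon1–taxon3: 10/28 sites differ → p ≈ 0.357143, d = −0.75 ln(1 − 0.476191) = 0.484971 ≈ 0.4850.
taxon2–taxon3: 10/28 sites differ → p ≈ 0.357143, d = −0.75 ln(1 − 0.476191) = 0.484971 ≈ 0.4850.

d(taxon1,taxon2) = 0.6355, d(taxon1,taxon3) = 0.4850, d(taxon2,taxon3) = 0.4850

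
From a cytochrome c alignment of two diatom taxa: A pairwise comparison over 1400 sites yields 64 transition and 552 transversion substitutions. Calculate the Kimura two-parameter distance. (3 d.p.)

0.721

P = 64/1400 ≈ 0.045714 and Q = 552/1400 ≈ 0.394286.
Under the Kimura two-parameter model, d = −½ ln(1 − 2P − Q) − ¼ ln(1 − 2Q).
1 − 2P − Q = 0.514286, giving −½ ln(0.514286) = 0.332488.
1 − 2Q = 0.211428, giving −¼ ln(0.211428) = 0.388468.
d = 0.332488 + 0.388468 = 0.720956.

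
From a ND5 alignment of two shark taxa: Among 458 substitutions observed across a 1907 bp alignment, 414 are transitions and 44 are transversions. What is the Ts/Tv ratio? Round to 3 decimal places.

R = 414/44 = 9.409090… ≈ 9.409 (to 3 d.p.).

9.409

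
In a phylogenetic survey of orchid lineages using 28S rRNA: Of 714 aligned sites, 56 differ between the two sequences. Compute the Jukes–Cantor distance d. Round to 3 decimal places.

0.083

p = 56/714 ≈ 0.078431.
d = −(3/4) ln(1 − 4p/3) = −0.75 ln(1 − 0.104575) = −0.75 ln(0.895425)
  = −0.75 × (-0.110457) = 0.082843 substitutions/site.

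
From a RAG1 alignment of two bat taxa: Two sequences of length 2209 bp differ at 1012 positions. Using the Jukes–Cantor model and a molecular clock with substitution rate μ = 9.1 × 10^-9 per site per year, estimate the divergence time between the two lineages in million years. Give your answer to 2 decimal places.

38.89

p = 1012/2209 ≈ 0.458126.
d = −(3/4) ln(1 − 4p/3) = −0.75 ln(1 − 0.610835) = −0.75 ln(0.389165)
  = −0.75 × (-0.943752) = 0.707814 substitutions/site.
Under a molecular clock d = 2μt, so t = d/(2μ) = 0.707814 / (2 × 9.1 × 10^-9) = 38.89 million years.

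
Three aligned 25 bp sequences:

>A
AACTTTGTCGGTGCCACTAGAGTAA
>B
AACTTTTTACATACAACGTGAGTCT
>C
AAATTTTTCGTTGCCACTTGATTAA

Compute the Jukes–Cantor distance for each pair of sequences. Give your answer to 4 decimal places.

d(A,B) = 0.5716, d(A,C) = 0.2326, d(B,C) = 0.5716

A–B: 10/25 sites differ → p = 0.4, d = −0.75 ln(1 − 0.533333) = 0.571605 ≈ 0.5716.
A–C: 5/25 sites differ → p = 0.2, d = −0.75 ln(1 − 0.266667) = 0.232617 ≈ 0.2326.
B–C: 10/25 sites differ → p = 0.4, d = −0.75 ln(1 − 0.533333) = 0.571605 ≈ 0.5716.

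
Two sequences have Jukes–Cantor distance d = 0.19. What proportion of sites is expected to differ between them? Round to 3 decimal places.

0.168

p = (3/4)(1 − e^(−4d/3)) = 0.75 × (1 − e^(-0.253333)) = 0.75 × (1 − 0.776209) = 0.167843.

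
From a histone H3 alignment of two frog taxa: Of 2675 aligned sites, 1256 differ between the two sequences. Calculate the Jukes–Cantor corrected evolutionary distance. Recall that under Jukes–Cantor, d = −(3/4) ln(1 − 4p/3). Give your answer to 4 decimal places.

0.7377

p = 1256/2675 ≈ 0.469533.
d = −(3/4) ln(1 − 4p/3) = −0.75 ln(1 − 0.626044) = −0.75 ln(0.373956)
  = −0.75 × (-0.983617) = 0.737713 substitutions/site.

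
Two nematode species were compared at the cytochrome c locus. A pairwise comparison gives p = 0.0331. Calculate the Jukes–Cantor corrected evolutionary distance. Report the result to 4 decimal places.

d = −(3/4) ln(1 − 4p/3) = −0.75 ln(1 − 0.044133) = −0.75 ln(0.955867)
  = −0.75 × (-0.045136) = 0.033852 substitutions/site.

0.0339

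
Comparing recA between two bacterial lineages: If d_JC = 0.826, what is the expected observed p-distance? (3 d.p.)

0.501

p = (3/4)(1 − e^(−4d/3)) = 0.75 × (1 − e^(-1.101333)) = 0.75 × (1 − 0.332428) = 0.500679.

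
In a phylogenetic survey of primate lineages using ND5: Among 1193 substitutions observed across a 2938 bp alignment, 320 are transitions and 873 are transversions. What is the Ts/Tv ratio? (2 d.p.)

0.37

R = 320/873 = 0.366552… ≈ 0.37 (to 2 d.p.).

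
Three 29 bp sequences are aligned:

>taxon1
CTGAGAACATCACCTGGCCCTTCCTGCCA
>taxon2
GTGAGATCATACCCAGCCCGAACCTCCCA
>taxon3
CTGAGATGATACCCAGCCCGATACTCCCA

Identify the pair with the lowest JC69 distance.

taxon1–taxon2: 10/29 differ, p = 0.345, d = 0.462.
taxon1–taxon3: 10/29 differ, p = 0.345, d = 0.462.
taxon2–taxon3: 4/29 differ, p = 0.138, d = 0.152.
The smallest distance is between taxon2 and taxon3.

taxon2 and taxon3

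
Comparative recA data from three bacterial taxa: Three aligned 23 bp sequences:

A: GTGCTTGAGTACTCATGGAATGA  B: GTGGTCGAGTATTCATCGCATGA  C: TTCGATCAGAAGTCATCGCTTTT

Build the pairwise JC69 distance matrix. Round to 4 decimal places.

d(A,B) = 0.2567, d(A,C) = 0.8922, d(B,C) = 0.6501

A–B: 5/23 sites differ → p ≈ 0.217391, d = −0.75 ln(1 − 0.289855) = 0.256715 ≈ 0.2567.
A–C: 12/23 sites differ → p ≈ 0.521739, d = −0.75 ln(1 − 0.695652) = 0.892188 ≈ 0.8922.
B–C: 10/23 sites differ → p ≈ 0.434783, d = −0.75 ln(1 − 0.579711) = 0.650110 ≈ 0.6501.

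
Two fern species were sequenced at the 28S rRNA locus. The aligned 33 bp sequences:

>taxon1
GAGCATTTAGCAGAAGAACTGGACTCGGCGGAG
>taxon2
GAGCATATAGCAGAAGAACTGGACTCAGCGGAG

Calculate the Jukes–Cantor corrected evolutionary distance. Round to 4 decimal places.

0.0632

The sequences differ at 2 of 33 sites (7, 27), so p = 2/33 ≈ 0.060606.
d = −(3/4) ln(1 − 4p/3) = −0.75 ln(1 − 0.080808) = −0.75 ln(0.919192)
  = −0.75 × (-0.084260) = 0.063195 substitutions/site.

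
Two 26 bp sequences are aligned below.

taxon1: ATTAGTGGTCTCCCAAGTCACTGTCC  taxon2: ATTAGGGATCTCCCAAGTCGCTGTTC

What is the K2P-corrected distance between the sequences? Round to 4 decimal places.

0.1768

Of 26 sites, 3 differences are transitions and 1 are transversions, so P = 3/26 ≈ 0.115385 and Q = 1/26 ≈ 0.038462.
Under the Kimura two-parameter model, d = −½ ln(1 − 2P − Q) − ¼ ln(1 − 2Q).
1 − 2P − Q = 0.730768, giving −½ ln(0.730768) = 0.156830.
1 − 2Q = 0.923076, giving −¼ ln(0.923076) = 0.020011.
d = 0.156830 + 0.020011 = 0.176841.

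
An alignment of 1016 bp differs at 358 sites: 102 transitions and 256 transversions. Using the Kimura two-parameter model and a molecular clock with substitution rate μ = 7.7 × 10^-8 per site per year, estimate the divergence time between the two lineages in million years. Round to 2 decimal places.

P = 102/1016 ≈ 0.100394 and Q = 256/1016 ≈ 0.251969.
Under the Kimura two-parameter model, d = −½ ln(1 − 2P − Q) − ¼ ln(1 − 2Q).
1 − 2P − Q = 0.547243, giving −½ ln(0.547243) = 0.301431.
1 − 2Q = 0.496062, giving −¼ ln(0.496062) = 0.175264.
d = 0.301431 + 0.175264 = 0.476695.
Under a molecular clock d = 2μt, so t = d/(2μ) = 0.476695 / (2 × 7.7 × 10^-8) = 3.10 million years.

3.10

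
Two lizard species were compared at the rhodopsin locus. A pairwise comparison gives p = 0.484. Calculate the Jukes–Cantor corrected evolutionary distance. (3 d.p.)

0.777

d = −(3/4) ln(1 − 4p/3) = −0.75 ln(1 − 0.645333) = −0.75 ln(0.354667)
  = −0.75 × (-1.036576) = 0.777432 substitutions/site.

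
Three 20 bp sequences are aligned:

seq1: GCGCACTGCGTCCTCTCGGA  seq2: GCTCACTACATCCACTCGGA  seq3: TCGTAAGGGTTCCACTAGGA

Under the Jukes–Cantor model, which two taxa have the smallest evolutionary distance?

seq1–seq2: 4/20 differ, p = 0.200, d = 0.233.
seq1–seq3: 8/20 differ, p = 0.400, d = 0.572.
seq2–seq3: 9/20 differ, p = 0.450, d = 0.687.
The smallest distance is between seq1 and seq2.

seq1 and seq2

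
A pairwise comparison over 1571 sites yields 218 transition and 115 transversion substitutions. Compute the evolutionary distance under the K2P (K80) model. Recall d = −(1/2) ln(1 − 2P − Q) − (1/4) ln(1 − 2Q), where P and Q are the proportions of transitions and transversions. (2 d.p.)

P = 218/1571 ≈ 0.138765 and Q = 115/1571 ≈ 0.073202.
Under the Kimura two-parameter model, d = −½ ln(1 − 2P − Q) − ¼ ln(1 − 2Q).
1 − 2P − Q = 0.649268, giving −½ ln(0.649268) = 0.215955.
1 − 2Q = 0.853596, giving −¼ ln(0.853596) = 0.039574.
d = 0.215955 + 0.039574 = 0.255529.

0.26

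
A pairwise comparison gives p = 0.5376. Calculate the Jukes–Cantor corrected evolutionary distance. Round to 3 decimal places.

0.946

d = −(3/4) ln(1 − 4p/3) = −0.75 ln(1 − 0.7168) = −0.75 ln(0.2832)
  = −0.75 × (-1.261602) = 0.946202 substitutions/site.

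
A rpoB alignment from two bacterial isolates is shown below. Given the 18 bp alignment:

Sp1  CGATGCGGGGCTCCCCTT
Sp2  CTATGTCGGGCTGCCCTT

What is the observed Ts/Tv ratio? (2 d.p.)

Transitions are A↔G and C↔T; transversions are all other mismatches.
Transitions: 1. Transversions: 3.
R = 1/3 = 0.333333… ≈ 0.33 (to 2 d.p.).

0.33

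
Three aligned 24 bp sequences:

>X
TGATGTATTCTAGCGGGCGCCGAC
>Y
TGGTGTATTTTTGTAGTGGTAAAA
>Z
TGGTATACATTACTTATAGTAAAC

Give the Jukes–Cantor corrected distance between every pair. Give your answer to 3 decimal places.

d(X,Y) = 0.708, d(X,Z) = 1.128, d(Y,Z) = 0.520

X–Y: 11/24 sites differ → p ≈ 0.458333, d = −0.75 ln(1 − 0.611111) = 0.708346 ≈ 0.708.
X–Z: 14/24 sites differ → p ≈ 0.583333, d = −0.75 ln(1 − 0.777777) = 1.128055 ≈ 1.128.
Y–Z: 9/24 sites differ → p = 0.375, d = −0.75 ln(1 − 0.5) = 0.519860 ≈ 0.520.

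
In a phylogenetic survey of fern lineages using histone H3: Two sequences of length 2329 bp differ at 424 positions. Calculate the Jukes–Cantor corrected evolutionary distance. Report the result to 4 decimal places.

p = 424/2329 ≈ 0.182052.
d = −(3/4) ln(1 − 4p/3) = −0.75 ln(1 − 0.242736) = −0.75 ln(0.757264)
  = −0.75 × (-0.278043) = 0.208532 substitutions/site.

0.2085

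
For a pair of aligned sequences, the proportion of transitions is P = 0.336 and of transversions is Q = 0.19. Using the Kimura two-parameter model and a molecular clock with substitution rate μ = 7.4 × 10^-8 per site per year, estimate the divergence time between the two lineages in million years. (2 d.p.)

Under the Kimura two-parameter model, d = −½ ln(1 − 2P − Q) − ¼ ln(1 − 2Q).
1 − 2P − Q = 0.138, giving −½ ln(0.138) = 0.990251.
1 − 2Q = 0.62, giving −¼ ln(0.62) = 0.119509.
d = 0.990251 + 0.119509 = 1.109760.
Under a molecular clock d = 2μt, so t = d/(2μ) = 1.109760 / (2 × 7.4 × 10^-8) = 7.50 million years.

7.50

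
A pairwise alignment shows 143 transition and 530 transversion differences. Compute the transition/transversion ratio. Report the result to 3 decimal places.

0.270

R = 143/530 = 0.269811… ≈ 0.270 (to 3 d.p.).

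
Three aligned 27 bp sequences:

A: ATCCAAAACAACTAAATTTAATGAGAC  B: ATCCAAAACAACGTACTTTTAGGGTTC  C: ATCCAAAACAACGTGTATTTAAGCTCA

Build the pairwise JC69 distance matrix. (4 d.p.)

A–B: 8/27 sites differ → p ≈ 0.296296, d = −0.75 ln(1 − 0.395061) = 0.376971 ≈ 0.3770.
A–C: 11/27 sites differ → p ≈ 0.407407, d = −0.75 ln(1 − 0.543209) = 0.587647 ≈ 0.5876.
B–C: 7/27 sites differ → p ≈ 0.259259, d = −0.75 ln(1 − 0.345679) = 0.318118 ≈ 0.3181.

d(A,B) = 0.3770, d(A,C) = 0.5876, d(B,C) = 0.3181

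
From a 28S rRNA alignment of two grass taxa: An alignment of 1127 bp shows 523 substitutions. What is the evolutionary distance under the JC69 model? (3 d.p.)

0.723

p = 523/1127 ≈ 0.464064.
d = −(3/4) ln(1 − 4p/3) = −0.75 ln(1 − 0.618752) = −0.75 ln(0.381248)
  = −0.75 × (-0.964305) = 0.723229 substitutions/site.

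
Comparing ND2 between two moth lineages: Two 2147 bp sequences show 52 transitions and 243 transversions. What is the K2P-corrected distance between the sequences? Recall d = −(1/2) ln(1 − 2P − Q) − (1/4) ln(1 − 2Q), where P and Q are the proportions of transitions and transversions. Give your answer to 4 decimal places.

0.1523

P = 52/2147 ≈ 0.02422 and Q = 243/2147 ≈ 0.113181.
Under the Kimura two-parameter model, d = −½ ln(1 − 2P − Q) − ¼ ln(1 − 2Q).
1 − 2P − Q = 0.838379, giving −½ ln(0.838379) = 0.088143.
1 − 2Q = 0.773638, giving −¼ ln(0.773638) = 0.064163.
d = 0.088143 + 0.064163 = 0.152306.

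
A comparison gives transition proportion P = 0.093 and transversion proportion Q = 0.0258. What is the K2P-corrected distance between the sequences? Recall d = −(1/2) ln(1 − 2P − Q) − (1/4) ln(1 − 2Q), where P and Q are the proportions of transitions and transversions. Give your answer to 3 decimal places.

0.132

Under the Kimura two-parameter model, d = −½ ln(1 − 2P − Q) − ¼ ln(1 − 2Q).
1 − 2P − Q = 0.7882, giving −½ ln(0.7882) = 0.119002.
1 − 2Q = 0.9484, giving −¼ ln(0.9484) = 0.013245.
d = 0.119002 + 0.013245 = 0.132247.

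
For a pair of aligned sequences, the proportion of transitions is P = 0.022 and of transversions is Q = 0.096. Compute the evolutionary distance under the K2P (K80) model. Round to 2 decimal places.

Under the Kimura two-parameter model, d = −½ ln(1 − 2P − Q) − ¼ ln(1 − 2Q).
1 − 2P − Q = 0.86, giving −½ ln(0.86) = 0.075411.
1 − 2Q = 0.808, giving −¼ ln(0.808) = 0.053298.
d = 0.075411 + 0.053298 = 0.128709.

0.13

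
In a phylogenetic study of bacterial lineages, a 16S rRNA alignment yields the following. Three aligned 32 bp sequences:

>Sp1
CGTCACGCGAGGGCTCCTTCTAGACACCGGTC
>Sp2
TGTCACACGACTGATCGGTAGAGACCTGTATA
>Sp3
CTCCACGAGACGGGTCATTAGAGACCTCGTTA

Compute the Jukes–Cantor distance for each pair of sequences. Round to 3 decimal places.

d(Sp1,Sp2) = 0.736, d(Sp1,Sp3) = 0.520, d(Sp2,Sp3) = 0.520

Sp1–Sp2: 15/32 sites differ → p = 0.46875, d = −0.75 ln(1 − 0.625) = 0.735622 ≈ 0.736.
Sp1–Sp3: 12/32 sites differ → p = 0.375, d = −0.75 ln(1 − 0.5) = 0.519860 ≈ 0.520.
Sp2–Sp3: 12/32 sites differ → p = 0.375, d = −0.75 ln(1 − 0.5) = 0.519860 ≈ 0.520.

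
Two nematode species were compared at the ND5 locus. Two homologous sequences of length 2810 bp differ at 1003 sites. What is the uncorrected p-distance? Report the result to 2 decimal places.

p = 1003/2810 = 0.356939… ≈ 0.36 (to 2 d.p.).

0.36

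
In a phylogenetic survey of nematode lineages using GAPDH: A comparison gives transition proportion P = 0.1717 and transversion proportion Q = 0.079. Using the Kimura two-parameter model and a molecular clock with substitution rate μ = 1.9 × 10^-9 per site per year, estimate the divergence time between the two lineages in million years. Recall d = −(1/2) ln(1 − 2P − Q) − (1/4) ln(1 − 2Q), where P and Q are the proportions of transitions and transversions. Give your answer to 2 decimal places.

83.53

Under the Kimura two-parameter model, d = −½ ln(1 − 2P − Q) − ¼ ln(1 − 2Q).
1 − 2P − Q = 0.5776, giving −½ ln(0.5776) = 0.274437.
1 − 2Q = 0.842, giving −¼ ln(0.842) = 0.042994.
d = 0.274437 + 0.042994 = 0.317431.
Under a molecular clock d = 2μt, so t = d/(2μ) = 0.317431 / (2 × 1.9 × 10^-9) = 83.53 million years.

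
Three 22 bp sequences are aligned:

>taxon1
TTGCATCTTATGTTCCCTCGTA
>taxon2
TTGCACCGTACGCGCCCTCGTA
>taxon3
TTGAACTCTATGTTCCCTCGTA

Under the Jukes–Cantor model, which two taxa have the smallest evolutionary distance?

taxon1–taxon2: 5/22 differ, p = 0.227, d = 0.271.
taxon1–taxon3: 4/22 differ, p = 0.182, d = 0.208.
taxon2–taxon3: 6/22 differ, p = 0.273, d = 0.339.
The smallest distance is between taxon1 and taxon3.

taxon1 and taxon3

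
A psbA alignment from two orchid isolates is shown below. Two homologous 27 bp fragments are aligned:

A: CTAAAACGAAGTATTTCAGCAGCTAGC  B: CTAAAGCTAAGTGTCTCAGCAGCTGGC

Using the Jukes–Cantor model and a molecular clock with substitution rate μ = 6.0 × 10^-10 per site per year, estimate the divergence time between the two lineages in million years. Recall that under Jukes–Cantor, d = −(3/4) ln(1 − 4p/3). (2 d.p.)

177.23

The sequences differ at 5 of 27 sites (6, 8, 13, 15, 25), so p = 5/27 ≈ 0.185185.
d = −(3/4) ln(1 − 4p/3) = −0.75 ln(1 − 0.246913) = −0.75 ln(0.753087)
  = −0.75 × (-0.283575) = 0.212681 substitutions/site.
Under a molecular clock d = 2μt, so t = d/(2μ) = 0.212681 / (2 × 6.0 × 10^-10) = 177.23 million years.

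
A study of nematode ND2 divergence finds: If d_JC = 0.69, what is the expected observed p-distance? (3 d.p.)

p = (3/4)(1 − e^(−4d/3)) = 0.75 × (1 − e^(-0.92)) = 0.75 × (1 − 0.398519) = 0.451111.

0.451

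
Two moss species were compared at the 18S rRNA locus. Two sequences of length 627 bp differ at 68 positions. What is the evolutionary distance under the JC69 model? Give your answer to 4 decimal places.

0.1171

p = 68/627 ≈ 0.108453.
d = −(3/4) ln(1 − 4p/3) = −0.75 ln(1 − 0.144604) = −0.75 ln(0.855396)
  = −0.75 × (-0.156191) = 0.117143 substitutions/site.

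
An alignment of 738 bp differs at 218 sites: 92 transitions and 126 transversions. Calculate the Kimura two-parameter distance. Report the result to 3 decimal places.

0.377

P = 92/738 ≈ 0.124661 and Q = 126/738 ≈ 0.170732.
Under the Kimura two-parameter model, d = −½ ln(1 − 2P − Q) − ¼ ln(1 − 2Q).
1 − 2P − Q = 0.579946, giving −½ ln(0.579946) = 0.272410.
1 − 2Q = 0.658536, giving −¼ ln(0.658536) = 0.104434.
d = 0.272410 + 0.104434 = 0.376844.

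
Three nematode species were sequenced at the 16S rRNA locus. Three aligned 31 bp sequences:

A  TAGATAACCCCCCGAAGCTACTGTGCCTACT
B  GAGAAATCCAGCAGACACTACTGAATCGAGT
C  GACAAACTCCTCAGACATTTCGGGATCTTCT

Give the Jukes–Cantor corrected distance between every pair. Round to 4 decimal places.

A–B: 13/31 sites differ → p ≈ 0.419355, d = −0.75 ln(1 − 0.55914) = 0.614271 ≈ 0.6143.
A–C: 16/31 sites differ → p ≈ 0.516129, d = −0.75 ln(1 − 0.688172) = 0.873978 ≈ 0.8740.
B–C: 12/31 sites differ → p ≈ 0.387097, d = −0.75 ln(1 − 0.516129) = 0.544453 ≈ 0.5445.

d(A,B) = 0.6143, d(A,C) = 0.8740, d(B,C) = 0.5445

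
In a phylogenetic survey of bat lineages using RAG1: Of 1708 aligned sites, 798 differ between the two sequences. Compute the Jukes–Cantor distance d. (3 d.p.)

0.732

p = 798/1708 ≈ 0.467213.
d = −(3/4) ln(1 − 4p/3) = −0.75 ln(1 − 0.622951) = −0.75 ln(0.377049)
  = −0.75 × (-0.975380) = 0.731535 substitutions/site.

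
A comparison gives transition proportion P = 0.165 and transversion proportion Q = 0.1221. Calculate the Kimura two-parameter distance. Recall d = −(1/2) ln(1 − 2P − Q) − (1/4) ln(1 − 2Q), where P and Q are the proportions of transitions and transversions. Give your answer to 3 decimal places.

0.371

Under the Kimura two-parameter model, d = −½ ln(1 − 2P − Q) − ¼ ln(1 − 2Q).
1 − 2P − Q = 0.5479, giving −½ ln(0.5479) = 0.300831.
1 − 2Q = 0.7558, giving −¼ ln(0.7558) = 0.069995.
d = 0.300831 + 0.069995 = 0.370826.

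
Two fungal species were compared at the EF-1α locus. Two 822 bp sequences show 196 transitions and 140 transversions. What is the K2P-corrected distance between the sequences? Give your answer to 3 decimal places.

0.625

P = 196/822 ≈ 0.238443 and Q = 140/822 ≈ 0.170316.
Under the Kimura two-parameter model, d = −½ ln(1 − 2P − Q) − ¼ ln(1 − 2Q).
1 − 2P − Q = 0.352798, giving −½ ln(0.352798) = 0.520930.
1 − 2Q = 0.659368, giving −¼ ln(0.659368) = 0.104118.
d = 0.520930 + 0.104118 = 0.625048.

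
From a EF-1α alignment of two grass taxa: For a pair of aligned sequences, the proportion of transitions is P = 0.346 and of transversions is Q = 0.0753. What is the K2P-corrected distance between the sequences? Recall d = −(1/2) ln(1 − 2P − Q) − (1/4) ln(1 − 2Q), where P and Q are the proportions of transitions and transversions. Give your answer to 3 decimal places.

0.770

Under the Kimura two-parameter model, d = −½ ln(1 − 2P − Q) − ¼ ln(1 − 2Q).
1 − 2P − Q = 0.2327, giving −½ ln(0.2327) = 0.729003.
1 − 2Q = 0.8494, giving −¼ ln(0.8494) = 0.040806.
d = 0.729003 + 0.040806 = 0.769809.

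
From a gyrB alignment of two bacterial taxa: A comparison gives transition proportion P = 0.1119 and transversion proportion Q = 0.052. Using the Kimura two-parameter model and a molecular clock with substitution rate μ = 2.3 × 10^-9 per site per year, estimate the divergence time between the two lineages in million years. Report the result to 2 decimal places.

Under the Kimura two-parameter model, d = −½ ln(1 − 2P − Q) − ¼ ln(1 − 2Q).
1 − 2P − Q = 0.7242, giving −½ ln(0.7242) = 0.161344.
1 − 2Q = 0.896, giving −¼ ln(0.896) = 0.027454.
d = 0.161344 + 0.027454 = 0.188798.
Under a molecular clock d = 2μt, so t = d/(2μ) = 0.188798 / (2 × 2.3 × 10^-9) = 41.04 million years.

41.04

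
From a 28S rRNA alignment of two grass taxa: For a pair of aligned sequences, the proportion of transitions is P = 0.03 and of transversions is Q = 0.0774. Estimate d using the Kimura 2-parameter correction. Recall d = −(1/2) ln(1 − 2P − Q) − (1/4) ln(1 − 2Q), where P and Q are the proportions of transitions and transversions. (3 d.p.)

0.116

Under the Kimura two-parameter model, d = −½ ln(1 − 2P − Q) − ¼ ln(1 − 2Q).
1 − 2P − Q = 0.8626, giving −½ ln(0.8626) = 0.073902.
1 − 2Q = 0.8452, giving −¼ ln(0.8452) = 0.042045.
d = 0.073902 + 0.042045 = 0.115947.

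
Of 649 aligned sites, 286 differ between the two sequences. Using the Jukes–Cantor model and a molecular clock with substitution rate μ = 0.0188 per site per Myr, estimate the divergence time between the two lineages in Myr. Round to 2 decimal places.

p = 286/649 ≈ 0.440678.
d = −(3/4) ln(1 − 4p/3) = −0.75 ln(1 − 0.587571) = −0.75 ln(0.412429)
  = −0.75 × (-0.885691) = 0.664268 substitutions/site.
Under a molecular clock d = 2μt, so t = d/(2μ) = 0.664268 / (2 × 0.0188) = 17.67 Myr.

17.67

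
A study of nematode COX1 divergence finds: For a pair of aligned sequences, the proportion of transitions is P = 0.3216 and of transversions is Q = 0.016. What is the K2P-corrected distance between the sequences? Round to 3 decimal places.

Under the Kimura two-parameter model, d = −½ ln(1 − 2P − Q) − ¼ ln(1 − 2Q).
1 − 2P − Q = 0.3408, giving −½ ln(0.3408) = 0.538230.
1 − 2Q = 0.968, giving −¼ ln(0.968) = 0.008131.
d = 0.538230 + 0.008131 = 0.546361.

0.546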